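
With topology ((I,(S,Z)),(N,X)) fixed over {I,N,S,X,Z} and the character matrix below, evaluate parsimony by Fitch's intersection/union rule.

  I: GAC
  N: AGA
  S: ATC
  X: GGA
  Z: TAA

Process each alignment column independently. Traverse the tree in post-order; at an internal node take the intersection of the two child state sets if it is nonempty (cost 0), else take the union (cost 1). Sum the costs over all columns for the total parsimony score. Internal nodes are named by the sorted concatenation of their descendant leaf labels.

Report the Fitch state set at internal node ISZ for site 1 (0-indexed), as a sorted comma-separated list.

A

[col 0] SZ: children S:{A}, Z:{T} ∪→ {A,T}; cost 1
[col 0] ISZ: children I:{G}, SZ:{A,T} ∪→ {A,G,T}; cost 1
[col 0] NX: children N:{A}, X:{G} ∪→ {A,G}; cost 1
[col 0] INSXZ: children ISZ:{A,G,T}, NX:{A,G} ∩→ {A,G}; cost 0
[col 1] SZ: children S:{T}, Z:{A} ∪→ {A,T}; cost 1
[col 1] ISZ: children I:{A}, SZ:{A,T} ∩→ {A}; cost 0
[col 1] NX: children N:{G}, X:{G} ∩→ {G}; cost 0
[col 1] INSXZ: children ISZ:{A}, NX:{G} ∪→ {A,G}; cost 1
[col 2] SZ: children S:{C}, Z:{A} ∪→ {A,C}; cost 1
[col 2] ISZ: children I:{C}, SZ:{A,C} ∩→ {C}; cost 0
[col 2] NX: children N:{A}, X:{A} ∩→ {A}; cost 0
[col 2] INSXZ: children ISZ:{C}, NX:{A} ∪→ {A,C}; cost 1
per-site changes: [3, 2, 2]; total = 7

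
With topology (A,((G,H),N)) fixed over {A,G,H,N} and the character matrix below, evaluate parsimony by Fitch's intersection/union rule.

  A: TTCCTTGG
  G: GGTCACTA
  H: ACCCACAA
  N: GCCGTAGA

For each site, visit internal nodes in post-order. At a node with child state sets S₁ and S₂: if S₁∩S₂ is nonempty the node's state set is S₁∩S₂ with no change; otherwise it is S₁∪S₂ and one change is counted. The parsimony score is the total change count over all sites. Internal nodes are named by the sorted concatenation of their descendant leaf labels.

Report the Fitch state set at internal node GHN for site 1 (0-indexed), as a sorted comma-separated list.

C

[col 0] GH: children G:{G}, H:{A} ∪→ {A,G}; cost 1
[col 0] GHN: children GH:{A,G}, N:{G} ∩→ {G}; cost 0
[col 0] AGHN: children A:{T}, GHN:{G} ∪→ {G,T}; cost 1
[col 1] GH: children G:{G}, H:{C} ∪→ {C,G}; cost 1
[col 1] GHN: children GH:{C,G}, N:{C} ∩→ {C}; cost 0
[col 1] AGHN: children A:{T}, GHN:{C} ∪→ {C,T}; cost 1
[col 2] GH: children G:{T}, H:{C} ∪→ {C,T}; cost 1
[col 2] GHN: children GH:{C,T}, N:{C} ∩→ {C}; cost 0
[col 2] AGHN: children A:{C}, GHN:{C} ∩→ {C}; cost 0
[col 3] GH: children G:{C}, H:{C} ∩→ {C}; cost 0
[col 3] GHN: children GH:{C}, N:{G} ∪→ {C,G}; cost 1
[col 3] AGHN: children A:{C}, GHN:{C,G} ∩→ {C}; cost 0
[col 4] GH: children G:{A}, H:{A} ∩→ {A}; cost 0
[col 4] GHN: children GH:{A}, N:{T} ∪→ {A,T}; cost 1
[col 4] AGHN: children A:{T}, GHN:{A,T} ∩→ {T}; cost 0
[col 5] GH: children G:{C}, H:{C} ∩→ {C}; cost 0
[col 5] GHN: children GH:{C}, N:{A} ∪→ {A,C}; cost 1
[col 5] AGHN: children A:{T}, GHN:{A,C} ∪→ {A,C,T}; cost 1
[col 6] GH: children G:{T}, H:{A} ∪→ {A,T}; cost 1
[col 6] GHN: children GH:{A,T}, N:{G} ∪→ {A,G,T}; cost 1
[col 6] AGHN: children A:{G}, GHN:{A,G,T} ∩→ {G}; cost 0
[col 7] GH: children G:{A}, H:{A} ∩→ {A}; cost 0
[col 7] GHN: children GH:{A}, N:{A} ∩→ {A}; cost 0
[col 7] AGHN: children A:{G}, GHN:{A} ∪→ {A,G}; cost 1
per-site changes: [2, 2, 1, 1, 1, 2, 2, 1]; total = 12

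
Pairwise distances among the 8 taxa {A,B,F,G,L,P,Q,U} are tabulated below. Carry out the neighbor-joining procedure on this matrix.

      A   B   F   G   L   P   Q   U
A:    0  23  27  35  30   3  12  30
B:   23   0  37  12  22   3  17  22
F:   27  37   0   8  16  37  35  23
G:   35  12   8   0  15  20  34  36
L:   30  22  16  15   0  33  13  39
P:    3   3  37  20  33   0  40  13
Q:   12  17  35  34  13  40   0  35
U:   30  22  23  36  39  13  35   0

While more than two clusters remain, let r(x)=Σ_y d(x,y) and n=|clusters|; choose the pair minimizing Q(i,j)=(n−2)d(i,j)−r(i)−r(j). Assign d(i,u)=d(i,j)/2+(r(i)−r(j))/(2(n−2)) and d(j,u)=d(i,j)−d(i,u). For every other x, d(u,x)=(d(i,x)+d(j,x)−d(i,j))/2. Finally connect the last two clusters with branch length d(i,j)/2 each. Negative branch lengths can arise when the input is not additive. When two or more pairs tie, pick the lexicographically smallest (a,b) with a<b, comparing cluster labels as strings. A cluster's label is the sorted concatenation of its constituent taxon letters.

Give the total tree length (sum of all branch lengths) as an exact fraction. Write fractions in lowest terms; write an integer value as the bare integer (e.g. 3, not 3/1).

1. join F+G (d=8, Q=-295) ⇒ FG; edges |F|=71/12, |G|=25/12
  updated: d(A,FG)=27, d(B,FG)=41/2, d(FG,L)=23/2, d(FG,P)=49/2, d(FG,Q)=61/2, d(FG,U)=51/2
2. join L+Q (d=13, Q=-231) ⇒ LQ; edges |L|=33/5, |Q|=32/5
  updated: d(A,LQ)=29/2, d(B,LQ)=13, d(FG,LQ)=29/2, d(LQ,P)=30, d(LQ,U)=61/2
3. join A+P (d=3, Q=-159) ⇒ AP; edges |A|=9/2, |P|=-3/2
  updated: d(AP,B)=23/2, d(AP,FG)=97/4, d(AP,LQ)=83/4, d(AP,U)=20
4. join FG+LQ (d=29/2, Q=-120) ⇒ FGLQ; edges |FG|=33/4, |LQ|=25/4
  updated: d(AP,FGLQ)=61/4, d(B,FGLQ)=19/2, d(FGLQ,U)=83/4
5. join AP+U (d=20, Q=-139/2) ⇒ APU; edges |AP|=6, |U|=14
  updated: d(APU,B)=27/4, d(APU,FGLQ)=8
6. join APU+B (d=27/4, Q=-97/4) ⇒ ABPU; edges |APU|=21/8, |B|=33/8
  updated: d(ABPU,FGLQ)=43/8
7. join ABPU+FGLQ (d=43/8) ⇒ ABFGLPQU; edges |ABPU|=43/16, |FGLQ|=43/16
final tree: ((((A:9/2,P:-3/2):6,U:14):21/8,B:33/8):43/16,((F:71/12,G:25/12):33/4,(L:33/5,Q:32/5):25/4):43/16)
total length: 565/8

565/8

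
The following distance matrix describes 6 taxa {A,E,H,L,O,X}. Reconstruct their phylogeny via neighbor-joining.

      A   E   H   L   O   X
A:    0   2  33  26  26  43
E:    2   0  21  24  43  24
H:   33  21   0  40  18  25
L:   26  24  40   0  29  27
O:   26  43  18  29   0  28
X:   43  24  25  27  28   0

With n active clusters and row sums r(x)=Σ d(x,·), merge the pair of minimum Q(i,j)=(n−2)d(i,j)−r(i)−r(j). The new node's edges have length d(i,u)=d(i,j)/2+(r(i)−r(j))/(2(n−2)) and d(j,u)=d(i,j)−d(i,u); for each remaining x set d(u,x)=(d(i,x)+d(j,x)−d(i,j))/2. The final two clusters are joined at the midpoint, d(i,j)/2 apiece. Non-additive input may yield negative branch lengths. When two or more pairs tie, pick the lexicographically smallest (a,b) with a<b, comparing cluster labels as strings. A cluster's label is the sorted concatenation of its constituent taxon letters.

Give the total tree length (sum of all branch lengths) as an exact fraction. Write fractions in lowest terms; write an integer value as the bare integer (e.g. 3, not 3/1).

1. join A+E (d=2, Q=-236) ⇒ AE; edges |A|=3, |E|=-1
  updated: d(AE,H)=26, d(AE,L)=24, d(AE,O)=67/2, d(AE,X)=65/2
2. join AE+L (d=24, Q=-164) ⇒ AEL; edges |AE|=34/3, |L|=38/3
  updated: d(AEL,H)=21, d(AEL,O)=77/4, d(AEL,X)=71/4
3. join AEL+X (d=71/4, Q=-373/4) ⇒ AELX; edges |AEL|=91/16, |X|=193/16
  updated: d(AELX,H)=113/8, d(AELX,O)=59/4
4. join AELX+H (d=113/8, Q=-375/8) ⇒ AEHLX; edges |AELX|=87/16, |H|=139/16
  updated: d(AEHLX,O)=149/16
5. join AEHLX+O (d=149/16) ⇒ AEHLOX; edges |AEHLX|=149/32, |O|=149/32
final tree: (((((A:3,E:-1):34/3,L:38/3):91/16,X:193/16):87/16,H:139/16):149/32,O:149/32)
total length: 1075/16

1075/16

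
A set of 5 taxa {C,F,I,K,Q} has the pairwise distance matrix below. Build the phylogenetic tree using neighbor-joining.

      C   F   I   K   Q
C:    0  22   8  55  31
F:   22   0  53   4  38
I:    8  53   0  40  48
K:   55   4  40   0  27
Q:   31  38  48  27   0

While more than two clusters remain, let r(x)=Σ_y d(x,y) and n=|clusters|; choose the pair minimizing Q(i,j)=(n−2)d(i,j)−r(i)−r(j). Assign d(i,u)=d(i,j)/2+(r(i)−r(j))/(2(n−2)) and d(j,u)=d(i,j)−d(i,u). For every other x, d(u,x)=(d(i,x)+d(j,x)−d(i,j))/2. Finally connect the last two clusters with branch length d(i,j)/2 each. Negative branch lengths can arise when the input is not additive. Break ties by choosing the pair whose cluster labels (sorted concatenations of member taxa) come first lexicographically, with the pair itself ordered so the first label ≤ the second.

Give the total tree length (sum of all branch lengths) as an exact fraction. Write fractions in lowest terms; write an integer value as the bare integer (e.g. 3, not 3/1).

253/4

step 1: merge (C,I) at d=8, Q=-241; branch lengths C→-3/2, I→19/2; new cluster CI
  updated: d(CI,F)=67/2, d(CI,K)=87/2, d(CI,Q)=71/2
step 2: merge (CI,Q) at d=71/2, Q=-142; branch lengths CI→83/4, Q→59/4; new cluster CIQ
  updated: d(CIQ,F)=18, d(CIQ,K)=35/2
step 3: merge (CIQ,F) at d=18, Q=-79/2; branch lengths CIQ→63/4, F→9/4; new cluster CFIQ
  updated: d(CFIQ,K)=7/4
step 4: merge (CFIQ,K) at d=7/4; branch lengths CFIQ→7/8, K→7/8; new cluster CFIKQ
final tree: ((((C:-3/2,I:19/2):83/4,Q:59/4):63/4,F:9/4):7/8,K:7/8)
total length: 253/4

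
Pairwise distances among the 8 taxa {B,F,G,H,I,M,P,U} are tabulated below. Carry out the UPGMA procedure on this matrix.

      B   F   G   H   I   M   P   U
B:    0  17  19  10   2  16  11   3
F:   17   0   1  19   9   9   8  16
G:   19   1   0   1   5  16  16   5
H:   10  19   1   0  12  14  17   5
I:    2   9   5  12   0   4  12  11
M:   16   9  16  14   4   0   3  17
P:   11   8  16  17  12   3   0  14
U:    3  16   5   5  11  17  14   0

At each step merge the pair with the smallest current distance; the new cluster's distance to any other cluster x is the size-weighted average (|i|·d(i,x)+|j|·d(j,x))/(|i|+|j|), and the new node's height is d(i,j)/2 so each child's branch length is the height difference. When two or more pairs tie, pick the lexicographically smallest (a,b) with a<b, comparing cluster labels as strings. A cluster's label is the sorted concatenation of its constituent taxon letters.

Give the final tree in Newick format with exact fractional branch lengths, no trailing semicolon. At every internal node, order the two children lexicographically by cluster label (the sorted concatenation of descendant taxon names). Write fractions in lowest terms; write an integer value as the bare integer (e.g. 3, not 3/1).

((((B:1,I:1):7/2,(H:5/2,U:5/2):2):19/16,(F:1/2,G:1/2):83/16):35/48,(M:3/2,P:3/2):59/12)

iteration 1: select F,G (d=1); attach at lengths (1/2, 1/2); label the merged cluster FG
  updated: d(B,FG)=18, d(FG,H)=10, d(FG,I)=7, d(FG,M)=25/2, d(FG,P)=12, d(FG,U)=21/2
iteration 2: select B,I (d=2); attach at lengths (1, 1); label the merged cluster BI
  updated: d(BI,FG)=25/2, d(BI,H)=11, d(BI,M)=10, d(BI,P)=23/2, d(BI,U)=7
iteration 3: select M,P (d=3); attach at lengths (3/2, 3/2); label the merged cluster MP
  updated: d(BI,MP)=43/4, d(FG,MP)=49/4, d(H,MP)=31/2, d(MP,U)=31/2
iteration 4: select H,U (d=5); attach at lengths (5/2, 5/2); label the merged cluster HU
  updated: d(BI,HU)=9, d(FG,HU)=41/4, d(HU,MP)=31/2
iteration 5: select BI,HU (d=9); attach at lengths (7/2, 2); label the merged cluster BHIU
  updated: d(BHIU,FG)=91/8, d(BHIU,MP)=105/8
iteration 6: select BHIU,FG (d=91/8); attach at lengths (19/16, 83/16); label the merged cluster BFGHIU
  updated: d(BFGHIU,MP)=77/6
iteration 7: select BFGHIU,MP (d=77/6); attach at lengths (35/48, 59/12); label the merged cluster BFGHIMPU
final tree: ((((B:1,I:1):7/2,(H:5/2,U:5/2):2):19/16,(F:1/2,G:1/2):83/16):35/48,(M:3/2,P:3/2):59/12)
total length: 1369/48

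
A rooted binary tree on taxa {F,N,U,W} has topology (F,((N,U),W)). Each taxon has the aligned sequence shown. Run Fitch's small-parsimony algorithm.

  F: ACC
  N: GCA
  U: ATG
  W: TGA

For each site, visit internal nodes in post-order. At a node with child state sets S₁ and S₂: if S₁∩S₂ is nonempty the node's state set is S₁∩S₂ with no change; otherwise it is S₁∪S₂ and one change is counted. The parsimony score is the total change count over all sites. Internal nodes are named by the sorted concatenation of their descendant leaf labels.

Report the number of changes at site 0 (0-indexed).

NU@0: {G} ∪ {A} = {A,G} (union, +1)
NUW@0: {A,G} ∪ {T} = {A,G,T} (union, +1)
FNUW@0: {A} ∩ {A,G,T} = {A} (intersection, +0)
NU@1: {C} ∪ {T} = {C,T} (union, +1)
NUW@1: {C,T} ∪ {G} = {C,G,T} (union, +1)
FNUW@1: {C} ∩ {C,G,T} = {C} (intersection, +0)
NU@2: {A} ∪ {G} = {A,G} (union, +1)
NUW@2: {A,G} ∩ {A} = {A} (intersection, +0)
FNUW@2: {C} ∪ {A} = {A,C} (union, +1)
per-site changes: [2, 2, 2]; total = 6

2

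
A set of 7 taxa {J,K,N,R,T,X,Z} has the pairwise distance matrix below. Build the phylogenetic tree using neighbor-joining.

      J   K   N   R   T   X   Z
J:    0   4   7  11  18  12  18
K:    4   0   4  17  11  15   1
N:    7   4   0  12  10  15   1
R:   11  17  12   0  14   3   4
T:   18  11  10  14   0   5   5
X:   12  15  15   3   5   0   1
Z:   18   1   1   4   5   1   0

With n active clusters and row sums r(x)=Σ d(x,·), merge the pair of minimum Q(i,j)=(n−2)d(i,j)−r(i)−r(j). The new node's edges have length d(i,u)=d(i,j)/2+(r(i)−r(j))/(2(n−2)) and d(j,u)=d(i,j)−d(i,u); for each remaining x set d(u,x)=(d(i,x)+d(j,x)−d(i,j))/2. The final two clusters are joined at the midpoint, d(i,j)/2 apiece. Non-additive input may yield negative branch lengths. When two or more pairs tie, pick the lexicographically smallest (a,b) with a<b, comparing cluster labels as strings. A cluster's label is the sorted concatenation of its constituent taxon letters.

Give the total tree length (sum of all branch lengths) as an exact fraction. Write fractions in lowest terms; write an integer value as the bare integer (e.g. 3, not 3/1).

step 1: merge (J,K) at d=4, Q=-102; branch lengths J→19/5, K→1/5; new cluster JK
  updated: d(JK,N)=7/2, d(JK,R)=12, d(JK,T)=25/2, d(JK,X)=23/2, d(JK,Z)=15/2
step 2: merge (JK,N) at d=7/2, Q=-149/2; branch lengths JK→39/16, N→17/16; new cluster JKN
  updated: d(JKN,R)=41/4, d(JKN,T)=19/2, d(JKN,X)=23/2, d(JKN,Z)=5/2
step 3: merge (R,X) at d=3, Q=-171/4; branch lengths R→79/24, X→-7/24; new cluster RX
  updated: d(JKN,RX)=75/8, d(RX,T)=8, d(RX,Z)=1
step 4: merge (JKN,T) at d=19/2, Q=-199/8; branch lengths JKN→143/32, T→161/32; new cluster JKNT
  updated: d(JKNT,RX)=63/16, d(JKNT,Z)=-1
step 5: merge (JKNT,RX) at d=63/16, Q=-63/16; branch lengths JKNT→31/32, RX→95/32; new cluster JKNRTX
  updated: d(JKNRTX,Z)=-63/32
step 6: merge (JKNRTX,Z) at d=-63/32; branch lengths JKNRTX→-63/64, Z→-63/64; new cluster JKNRTXZ
final tree: (((((J:19/5,K:1/5):39/16,N:17/16):143/32,T:161/32):31/32,(R:79/24,X:-7/24):95/32):-63/64,Z:-63/64)
total length: 703/32

703/32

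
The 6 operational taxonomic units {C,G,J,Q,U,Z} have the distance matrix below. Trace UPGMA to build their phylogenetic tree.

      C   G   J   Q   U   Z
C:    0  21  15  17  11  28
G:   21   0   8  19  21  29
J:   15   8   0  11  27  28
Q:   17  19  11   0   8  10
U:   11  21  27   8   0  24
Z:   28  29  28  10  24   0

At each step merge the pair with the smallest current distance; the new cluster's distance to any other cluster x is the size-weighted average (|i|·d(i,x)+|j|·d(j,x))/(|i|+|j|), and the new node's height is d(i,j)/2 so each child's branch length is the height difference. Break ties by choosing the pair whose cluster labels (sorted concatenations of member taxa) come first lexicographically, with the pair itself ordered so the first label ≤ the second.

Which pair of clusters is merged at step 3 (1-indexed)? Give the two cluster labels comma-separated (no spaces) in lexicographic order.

C,QU

iteration 1: select G,J (d=8); attach at lengths (4, 4); label the merged cluster GJ
  updated: d(C,GJ)=18, d(GJ,Q)=15, d(GJ,U)=24, d(GJ,Z)=57/2
iteration 2: select Q,U (d=8); attach at lengths (4, 4); label the merged cluster QU
  updated: d(C,QU)=14, d(GJ,QU)=39/2, d(QU,Z)=17
iteration 3: select C,QU (d=14); attach at lengths (7, 3); label the merged cluster CQU
  updated: d(CQU,GJ)=19, d(CQU,Z)=62/3
iteration 4: select CQU,GJ (d=19); attach at lengths (5/2, 11/2); label the merged cluster CGJQU
  updated: d(CGJQU,Z)=119/5
iteration 5: select CGJQU,Z (d=119/5); attach at lengths (12/5, 119/10); label the merged cluster CGJQUZ
final tree: (((C:7,(Q:4,U:4):3):5/2,(G:4,J:4):11/2):12/5,Z:119/10)
total length: 483/10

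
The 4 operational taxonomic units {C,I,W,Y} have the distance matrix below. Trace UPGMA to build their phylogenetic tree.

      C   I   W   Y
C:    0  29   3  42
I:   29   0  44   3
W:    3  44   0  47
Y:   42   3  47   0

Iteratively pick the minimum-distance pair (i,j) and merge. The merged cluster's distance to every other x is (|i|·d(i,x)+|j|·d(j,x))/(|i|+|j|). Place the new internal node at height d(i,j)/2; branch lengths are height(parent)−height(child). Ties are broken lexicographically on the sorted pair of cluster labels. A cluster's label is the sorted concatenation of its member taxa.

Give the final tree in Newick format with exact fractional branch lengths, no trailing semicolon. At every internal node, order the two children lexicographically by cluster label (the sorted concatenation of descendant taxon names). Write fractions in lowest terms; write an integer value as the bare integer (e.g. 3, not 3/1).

((C:3/2,W:3/2):75/4,(I:3/2,Y:3/2):75/4)

iteration 1: select C,W (d=3); attach at lengths (3/2, 3/2); label the merged cluster CW
  updated: d(CW,I)=73/2, d(CW,Y)=89/2
iteration 2: select I,Y (d=3); attach at lengths (3/2, 3/2); label the merged cluster IY
  updated: d(CW,IY)=81/2
iteration 3: select CW,IY (d=81/2); attach at lengths (75/4, 75/4); label the merged cluster CIWY
final tree: ((C:3/2,W:3/2):75/4,(I:3/2,Y:3/2):75/4)
total length: 87/2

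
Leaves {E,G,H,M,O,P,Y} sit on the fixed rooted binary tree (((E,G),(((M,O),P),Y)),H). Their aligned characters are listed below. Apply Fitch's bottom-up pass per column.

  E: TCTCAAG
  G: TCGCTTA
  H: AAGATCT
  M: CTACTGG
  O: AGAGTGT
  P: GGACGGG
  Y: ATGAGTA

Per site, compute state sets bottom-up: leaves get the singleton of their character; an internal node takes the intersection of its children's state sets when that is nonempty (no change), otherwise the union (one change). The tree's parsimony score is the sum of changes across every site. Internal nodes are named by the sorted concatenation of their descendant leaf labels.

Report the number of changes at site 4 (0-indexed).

3

EG@0: {T} ∩ {T} = {T} (intersection, +0)
MO@0: {C} ∪ {A} = {A,C} (union, +1)
MOP@0: {A,C} ∪ {G} = {A,C,G} (union, +1)
MOPY@0: {A,C,G} ∩ {A} = {A} (intersection, +0)
EGMOPY@0: {T} ∪ {A} = {A,T} (union, +1)
EGHMOPY@0: {A,T} ∩ {A} = {A} (intersection, +0)
EG@1: {C} ∩ {C} = {C} (intersection, +0)
MO@1: {T} ∪ {G} = {G,T} (union, +1)
MOP@1: {G,T} ∩ {G} = {G} (intersection, +0)
MOPY@1: {G} ∪ {T} = {G,T} (union, +1)
EGMOPY@1: {C} ∪ {G,T} = {C,G,T} (union, +1)
EGHMOPY@1: {C,G,T} ∪ {A} = {A,C,G,T} (union, +1)
EG@2: {T} ∪ {G} = {G,T} (union, +1)
MO@2: {A} ∩ {A} = {A} (intersection, +0)
MOP@2: {A} ∩ {A} = {A} (intersection, +0)
MOPY@2: {A} ∪ {G} = {A,G} (union, +1)
EGMOPY@2: {G,T} ∩ {A,G} = {G} (intersection, +0)
EGHMOPY@2: {G} ∩ {G} = {G} (intersection, +0)
EG@3: {C} ∩ {C} = {C} (intersection, +0)
MO@3: {C} ∪ {G} = {C,G} (union, +1)
MOP@3: {C,G} ∩ {C} = {C} (intersection, +0)
MOPY@3: {C} ∪ {A} = {A,C} (union, +1)
EGMOPY@3: {C} ∩ {A,C} = {C} (intersection, +0)
EGHMOPY@3: {C} ∪ {A} = {A,C} (union, +1)
EG@4: {A} ∪ {T} = {A,T} (union, +1)
MO@4: {T} ∩ {T} = {T} (intersection, +0)
MOP@4: {T} ∪ {G} = {G,T} (union, +1)
MOPY@4: {G,T} ∩ {G} = {G} (intersection, +0)
EGMOPY@4: {A,T} ∪ {G} = {A,G,T} (union, +1)
EGHMOPY@4: {A,G,T} ∩ {T} = {T} (intersection, +0)
EG@5: {A} ∪ {T} = {A,T} (union, +1)
MO@5: {G} ∩ {G} = {G} (intersection, +0)
MOP@5: {G} ∩ {G} = {G} (intersection, +0)
MOPY@5: {G} ∪ {T} = {G,T} (union, +1)
EGMOPY@5: {A,T} ∩ {G,T} = {T} (intersection, +0)
EGHMOPY@5: {T} ∪ {C} = {C,T} (union, +1)
EG@6: {G} ∪ {A} = {A,G} (union, +1)
MO@6: {G} ∪ {T} = {G,T} (union, +1)
MOP@6: {G,T} ∩ {G} = {G} (intersection, +0)
MOPY@6: {G} ∪ {A} = {A,G} (union, +1)
EGMOPY@6: {A,G} ∩ {A,G} = {A,G} (intersection, +0)
EGHMOPY@6: {A,G} ∪ {T} = {A,G,T} (union, +1)
per-site changes: [3, 4, 2, 3, 3, 3, 4]; total = 22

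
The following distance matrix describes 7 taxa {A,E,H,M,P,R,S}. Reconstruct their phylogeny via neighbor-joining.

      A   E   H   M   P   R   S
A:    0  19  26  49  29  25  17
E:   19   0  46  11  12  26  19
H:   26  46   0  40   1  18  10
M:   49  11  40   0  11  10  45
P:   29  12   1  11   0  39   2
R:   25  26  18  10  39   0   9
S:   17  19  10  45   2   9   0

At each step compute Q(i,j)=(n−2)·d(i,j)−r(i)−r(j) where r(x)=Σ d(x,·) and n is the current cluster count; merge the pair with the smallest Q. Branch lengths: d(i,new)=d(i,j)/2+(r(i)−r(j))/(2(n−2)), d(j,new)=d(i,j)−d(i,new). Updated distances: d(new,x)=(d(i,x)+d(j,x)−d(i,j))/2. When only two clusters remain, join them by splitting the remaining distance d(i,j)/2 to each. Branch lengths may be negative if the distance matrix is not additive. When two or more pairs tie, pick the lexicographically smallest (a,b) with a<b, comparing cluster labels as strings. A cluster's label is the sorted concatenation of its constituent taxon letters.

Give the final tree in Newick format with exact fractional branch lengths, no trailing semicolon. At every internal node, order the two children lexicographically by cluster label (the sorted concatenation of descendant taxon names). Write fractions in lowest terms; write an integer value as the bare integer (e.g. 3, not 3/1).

(((A:441/32,((E:11/5,M:44/5):69/8,R:31/8):215/32):175/32,(H:39/16,P:-23/16):223/32):-47/64,S:-47/64)

step 1: merge (E,M) at d=11, Q=-244; branch lengths E→11/5, M→44/5; new cluster EM
  updated: d(A,EM)=57/2, d(EM,H)=75/2, d(EM,P)=6, d(EM,R)=25/2, d(EM,S)=53/2
step 2: merge (H,P) at d=1, Q=-331/2; branch lengths H→39/16, P→-23/16; new cluster HP
  updated: d(A,HP)=27, d(EM,HP)=85/4, d(HP,R)=28, d(HP,S)=11/2
step 3: merge (EM,R) at d=25/2, Q=-503/4; branch lengths EM→69/8, R→31/8; new cluster EMR
  updated: d(A,EMR)=41/2, d(EMR,HP)=147/8, d(EMR,S)=23/2
step 4: merge (A,EMR) at d=41/2, Q=-591/8; branch lengths A→441/32, EMR→215/32; new cluster AEMR
  updated: d(AEMR,HP)=199/16, d(AEMR,S)=4
step 5: merge (AEMR,HP) at d=199/16, Q=-351/16; branch lengths AEMR→175/32, HP→223/32; new cluster AEHMPR
  updated: d(AEHMPR,S)=-47/32
step 6: merge (AEHMPR,S) at d=-47/32; branch lengths AEHMPR→-47/64, S→-47/64; new cluster AEHMPRS
final tree: (((A:441/32,((E:11/5,M:44/5):69/8,R:31/8):215/32):175/32,(H:39/16,P:-23/16):223/32):-47/64,S:-47/64)
total length: 1791/32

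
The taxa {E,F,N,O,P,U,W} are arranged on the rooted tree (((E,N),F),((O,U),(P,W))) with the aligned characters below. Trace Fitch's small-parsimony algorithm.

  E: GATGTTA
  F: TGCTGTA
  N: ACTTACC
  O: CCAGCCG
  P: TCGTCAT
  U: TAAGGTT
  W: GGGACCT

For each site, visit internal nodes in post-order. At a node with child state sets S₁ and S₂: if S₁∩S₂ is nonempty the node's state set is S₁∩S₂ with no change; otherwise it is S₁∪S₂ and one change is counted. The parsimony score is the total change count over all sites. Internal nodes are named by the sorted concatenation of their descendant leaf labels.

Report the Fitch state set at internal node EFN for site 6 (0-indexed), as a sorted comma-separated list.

EN@0: {G} ∪ {A} = {A,G} (union, +1)
EFN@0: {A,G} ∪ {T} = {A,G,T} (union, +1)
OU@0: {C} ∪ {T} = {C,T} (union, +1)
PW@0: {T} ∪ {G} = {G,T} (union, +1)
OPUW@0: {C,T} ∩ {G,T} = {T} (intersection, +0)
EFNOPUW@0: {A,G,T} ∩ {T} = {T} (intersection, +0)
EN@1: {A} ∪ {C} = {A,C} (union, +1)
EFN@1: {A,C} ∪ {G} = {A,C,G} (union, +1)
OU@1: {C} ∪ {A} = {A,C} (union, +1)
PW@1: {C} ∪ {G} = {C,G} (union, +1)
OPUW@1: {A,C} ∩ {C,G} = {C} (intersection, +0)
EFNOPUW@1: {A,C,G} ∩ {C} = {C} (intersection, +0)
EN@2: {T} ∩ {T} = {T} (intersection, +0)
EFN@2: {T} ∪ {C} = {C,T} (union, +1)
OU@2: {A} ∩ {A} = {A} (intersection, +0)
PW@2: {G} ∩ {G} = {G} (intersection, +0)
OPUW@2: {A} ∪ {G} = {A,G} (union, +1)
EFNOPUW@2: {C,T} ∪ {A,G} = {A,C,G,T} (union, +1)
EN@3: {G} ∪ {T} = {G,T} (union, +1)
EFN@3: {G,T} ∩ {T} = {T} (intersection, +0)
OU@3: {G} ∩ {G} = {G} (intersection, +0)
PW@3: {T} ∪ {A} = {A,T} (union, +1)
OPUW@3: {G} ∪ {A,T} = {A,G,T} (union, +1)
EFNOPUW@3: {T} ∩ {A,G,T} = {T} (intersection, +0)
EN@4: {T} ∪ {A} = {A,T} (union, +1)
EFN@4: {A,T} ∪ {G} = {A,G,T} (union, +1)
OU@4: {C} ∪ {G} = {C,G} (union, +1)
PW@4: {C} ∩ {C} = {C} (intersection, +0)
OPUW@4: {C,G} ∩ {C} = {C} (intersection, +0)
EFNOPUW@4: {A,G,T} ∪ {C} = {A,C,G,T} (union, +1)
EN@5: {T} ∪ {C} = {C,T} (union, +1)
EFN@5: {C,T} ∩ {T} = {T} (intersection, +0)
OU@5: {C} ∪ {T} = {C,T} (union, +1)
PW@5: {A} ∪ {C} = {A,C} (union, +1)
OPUW@5: {C,T} ∩ {A,C} = {C} (intersection, +0)
EFNOPUW@5: {T} ∪ {C} = {C,T} (union, +1)
EN@6: {A} ∪ {C} = {A,C} (union, +1)
EFN@6: {A,C} ∩ {A} = {A} (intersection, +0)
OU@6: {G} ∪ {T} = {G,T} (union, +1)
PW@6: {T} ∩ {T} = {T} (intersection, +0)
OPUW@6: {G,T} ∩ {T} = {T} (intersection, +0)
EFNOPUW@6: {A} ∪ {T} = {A,T} (union, +1)
per-site changes: [4, 4, 3, 3, 4, 4, 3]; total = 25

A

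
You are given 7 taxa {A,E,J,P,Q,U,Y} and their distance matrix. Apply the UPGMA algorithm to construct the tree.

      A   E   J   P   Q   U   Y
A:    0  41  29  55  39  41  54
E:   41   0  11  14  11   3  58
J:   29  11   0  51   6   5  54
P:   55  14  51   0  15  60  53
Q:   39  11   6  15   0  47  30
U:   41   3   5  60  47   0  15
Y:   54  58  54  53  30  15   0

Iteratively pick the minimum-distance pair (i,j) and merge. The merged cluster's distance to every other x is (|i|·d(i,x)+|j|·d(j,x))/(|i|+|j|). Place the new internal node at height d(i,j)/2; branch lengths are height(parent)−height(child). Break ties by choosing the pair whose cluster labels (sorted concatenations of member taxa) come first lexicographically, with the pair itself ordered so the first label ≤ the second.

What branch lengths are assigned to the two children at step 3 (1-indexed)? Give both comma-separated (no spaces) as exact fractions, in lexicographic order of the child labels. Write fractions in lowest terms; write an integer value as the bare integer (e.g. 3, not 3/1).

31/4,25/4

step 1: merge (E,U) at d=3; branch lengths E→3/2, U→3/2; new cluster EU
  updated: d(A,EU)=41, d(EU,J)=8, d(EU,P)=37, d(EU,Q)=29, d(EU,Y)=73/2
step 2: merge (J,Q) at d=6; branch lengths J→3, Q→3; new cluster JQ
  updated: d(A,JQ)=34, d(EU,JQ)=37/2, d(JQ,P)=33, d(JQ,Y)=42
step 3: merge (EU,JQ) at d=37/2; branch lengths EU→31/4, JQ→25/4; new cluster EJQU
  updated: d(A,EJQU)=75/2, d(EJQU,P)=35, d(EJQU,Y)=157/4
step 4: merge (EJQU,P) at d=35; branch lengths EJQU→33/4, P→35/2; new cluster EJPQU
  updated: d(A,EJPQU)=41, d(EJPQU,Y)=42
step 5: merge (A,EJPQU) at d=41; branch lengths A→41/2, EJPQU→3; new cluster AEJPQU
  updated: d(AEJPQU,Y)=44
step 6: merge (AEJPQU,Y) at d=44; branch lengths AEJPQU→3/2, Y→22; new cluster AEJPQUY
final tree: ((A:41/2,(((E:3/2,U:3/2):31/4,(J:3,Q:3):25/4):33/4,P:35/2):3):3/2,Y:22)
total length: 383/4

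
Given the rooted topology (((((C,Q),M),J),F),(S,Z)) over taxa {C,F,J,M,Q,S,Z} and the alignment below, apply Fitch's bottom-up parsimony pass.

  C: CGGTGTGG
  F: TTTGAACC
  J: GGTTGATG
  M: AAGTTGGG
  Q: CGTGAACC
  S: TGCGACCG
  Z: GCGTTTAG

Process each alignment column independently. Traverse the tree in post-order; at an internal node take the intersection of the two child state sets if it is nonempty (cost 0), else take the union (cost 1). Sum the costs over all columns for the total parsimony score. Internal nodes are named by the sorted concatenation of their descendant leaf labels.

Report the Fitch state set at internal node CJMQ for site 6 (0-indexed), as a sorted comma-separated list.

G,T

[col 0] CQ: children C:{C}, Q:{C} ∩→ {C}; cost 0
[col 0] CMQ: children CQ:{C}, M:{A} ∪→ {A,C}; cost 1
[col 0] CJMQ: children CMQ:{A,C}, J:{G} ∪→ {A,C,G}; cost 1
[col 0] CFJMQ: children CJMQ:{A,C,G}, F:{T} ∪→ {A,C,G,T}; cost 1
[col 0] SZ: children S:{T}, Z:{G} ∪→ {G,T}; cost 1
[col 0] CFJMQSZ: children CFJMQ:{A,C,G,T}, SZ:{G,T} ∩→ {G,T}; cost 0
[col 1] CQ: children C:{G}, Q:{G} ∩→ {G}; cost 0
[col 1] CMQ: children CQ:{G}, M:{A} ∪→ {A,G}; cost 1
[col 1] CJMQ: children CMQ:{A,G}, J:{G} ∩→ {G}; cost 0
[col 1] CFJMQ: children CJMQ:{G}, F:{T} ∪→ {G,T}; cost 1
[col 1] SZ: children S:{G}, Z:{C} ∪→ {C,G}; cost 1
[col 1] CFJMQSZ: children CFJMQ:{G,T}, SZ:{C,G} ∩→ {G}; cost 0
[col 2] CQ: children C:{G}, Q:{T} ∪→ {G,T}; cost 1
[col 2] CMQ: children CQ:{G,T}, M:{G} ∩→ {G}; cost 0
[col 2] CJMQ: children CMQ:{G}, J:{T} ∪→ {G,T}; cost 1
[col 2] CFJMQ: children CJMQ:{G,T}, F:{T} ∩→ {T}; cost 0
[col 2] SZ: children S:{C}, Z:{G} ∪→ {C,G}; cost 1
[col 2] CFJMQSZ: children CFJMQ:{T}, SZ:{C,G} ∪→ {C,G,T}; cost 1
[col 3] CQ: children C:{T}, Q:{G} ∪→ {G,T}; cost 1
[col 3] CMQ: children CQ:{G,T}, M:{T} ∩→ {T}; cost 0
[col 3] CJMQ: children CMQ:{T}, J:{T} ∩→ {T}; cost 0
[col 3] CFJMQ: children CJMQ:{T}, F:{G} ∪→ {G,T}; cost 1
[col 3] SZ: children S:{G}, Z:{T} ∪→ {G,T}; cost 1
[col 3] CFJMQSZ: children CFJMQ:{G,T}, SZ:{G,T} ∩→ {G,T}; cost 0
[col 4] CQ: children C:{G}, Q:{A} ∪→ {A,G}; cost 1
[col 4] CMQ: children CQ:{A,G}, M:{T} ∪→ {A,G,T}; cost 1
[col 4] CJMQ: children CMQ:{A,G,T}, J:{G} ∩→ {G}; cost 0
[col 4] CFJMQ: children CJMQ:{G}, F:{A} ∪→ {A,G}; cost 1
[col 4] SZ: children S:{A}, Z:{T} ∪→ {A,T}; cost 1
[col 4] CFJMQSZ: children CFJMQ:{A,G}, SZ:{A,T} ∩→ {A}; cost 0
[col 5] CQ: children C:{T}, Q:{A} ∪→ {A,T}; cost 1
[col 5] CMQ: children CQ:{A,T}, M:{G} ∪→ {A,G,T}; cost 1
[col 5] CJMQ: children CMQ:{A,G,T}, J:{A} ∩→ {A}; cost 0
[col 5] CFJMQ: children CJMQ:{A}, F:{A} ∩→ {A}; cost 0
[col 5] SZ: children S:{C}, Z:{T} ∪→ {C,T}; cost 1
[col 5] CFJMQSZ: children CFJMQ:{A}, SZ:{C,T} ∪→ {A,C,T}; cost 1
[col 6] CQ: children C:{G}, Q:{C} ∪→ {C,G}; cost 1
[col 6] CMQ: children CQ:{C,G}, M:{G} ∩→ {G}; cost 0
[col 6] CJMQ: children CMQ:{G}, J:{T} ∪→ {G,T}; cost 1
[col 6] CFJMQ: children CJMQ:{G,T}, F:{C} ∪→ {C,G,T}; cost 1
[col 6] SZ: children S:{C}, Z:{A} ∪→ {A,C}; cost 1
[col 6] CFJMQSZ: children CFJMQ:{C,G,T}, SZ:{A,C} ∩→ {C}; cost 0
[col 7] CQ: children C:{G}, Q:{C} ∪→ {C,G}; cost 1
[col 7] CMQ: children CQ:{C,G}, M:{G} ∩→ {G}; cost 0
[col 7] CJMQ: children CMQ:{G}, J:{G} ∩→ {G}; cost 0
[col 7] CFJMQ: children CJMQ:{G}, F:{C} ∪→ {C,G}; cost 1
[col 7] SZ: children S:{G}, Z:{G} ∩→ {G}; cost 0
[col 7] CFJMQSZ: children CFJMQ:{C,G}, SZ:{G} ∩→ {G}; cost 0
per-site changes: [4, 3, 4, 3, 4, 4, 4, 2]; total = 28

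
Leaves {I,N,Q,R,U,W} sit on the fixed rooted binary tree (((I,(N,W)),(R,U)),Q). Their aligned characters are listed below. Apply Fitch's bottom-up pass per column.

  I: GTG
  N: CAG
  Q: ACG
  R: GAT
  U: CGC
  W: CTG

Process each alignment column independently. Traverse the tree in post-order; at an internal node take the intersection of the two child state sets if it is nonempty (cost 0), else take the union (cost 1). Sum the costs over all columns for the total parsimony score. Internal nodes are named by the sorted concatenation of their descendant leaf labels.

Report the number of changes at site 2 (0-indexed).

2

NW@0: {C} ∩ {C} = {C} (intersection, +0)
INW@0: {G} ∪ {C} = {C,G} (union, +1)
RU@0: {G} ∪ {C} = {C,G} (union, +1)
INRUW@0: {C,G} ∩ {C,G} = {C,G} (intersection, +0)
INQRUW@0: {C,G} ∪ {A} = {A,C,G} (union, +1)
NW@1: {A} ∪ {T} = {A,T} (union, +1)
INW@1: {T} ∩ {A,T} = {T} (intersection, +0)
RU@1: {A} ∪ {G} = {A,G} (union, +1)
INRUW@1: {T} ∪ {A,G} = {A,G,T} (union, +1)
INQRUW@1: {A,G,T} ∪ {C} = {A,C,G,T} (union, +1)
NW@2: {G} ∩ {G} = {G} (intersection, +0)
INW@2: {G} ∩ {G} = {G} (intersection, +0)
RU@2: {T} ∪ {C} = {C,T} (union, +1)
INRUW@2: {G} ∪ {C,T} = {C,G,T} (union, +1)
INQRUW@2: {C,G,T} ∩ {G} = {G} (intersection, +0)
per-site changes: [3, 4, 2]; total = 9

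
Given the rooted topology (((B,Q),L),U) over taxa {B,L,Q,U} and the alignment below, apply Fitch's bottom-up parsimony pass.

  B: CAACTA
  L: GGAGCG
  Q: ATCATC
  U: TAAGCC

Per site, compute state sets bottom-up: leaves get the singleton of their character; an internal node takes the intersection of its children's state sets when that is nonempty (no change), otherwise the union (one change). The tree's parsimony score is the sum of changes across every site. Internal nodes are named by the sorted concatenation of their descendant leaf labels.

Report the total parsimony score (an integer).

BQ@0: {C} ∪ {A} = {A,C} (union, +1)
BLQ@0: {A,C} ∪ {G} = {A,C,G} (union, +1)
BLQU@0: {A,C,G} ∪ {T} = {A,C,G,T} (union, +1)
BQ@1: {A} ∪ {T} = {A,T} (union, +1)
BLQ@1: {A,T} ∪ {G} = {A,G,T} (union, +1)
BLQU@1: {A,G,T} ∩ {A} = {A} (intersection, +0)
BQ@2: {A} ∪ {C} = {A,C} (union, +1)
BLQ@2: {A,C} ∩ {A} = {A} (intersection, +0)
BLQU@2: {A} ∩ {A} = {A} (intersection, +0)
BQ@3: {C} ∪ {A} = {A,C} (union, +1)
BLQ@3: {A,C} ∪ {G} = {A,C,G} (union, +1)
BLQU@3: {A,C,G} ∩ {G} = {G} (intersection, +0)
BQ@4: {T} ∩ {T} = {T} (intersection, +0)
BLQ@4: {T} ∪ {C} = {C,T} (union, +1)
BLQU@4: {C,T} ∩ {C} = {C} (intersection, +0)
BQ@5: {A} ∪ {C} = {A,C} (union, +1)
BLQ@5: {A,C} ∪ {G} = {A,C,G} (union, +1)
BLQU@5: {A,C,G} ∩ {C} = {C} (intersection, +0)
per-site changes: [3, 2, 1, 2, 1, 2]; total = 11

11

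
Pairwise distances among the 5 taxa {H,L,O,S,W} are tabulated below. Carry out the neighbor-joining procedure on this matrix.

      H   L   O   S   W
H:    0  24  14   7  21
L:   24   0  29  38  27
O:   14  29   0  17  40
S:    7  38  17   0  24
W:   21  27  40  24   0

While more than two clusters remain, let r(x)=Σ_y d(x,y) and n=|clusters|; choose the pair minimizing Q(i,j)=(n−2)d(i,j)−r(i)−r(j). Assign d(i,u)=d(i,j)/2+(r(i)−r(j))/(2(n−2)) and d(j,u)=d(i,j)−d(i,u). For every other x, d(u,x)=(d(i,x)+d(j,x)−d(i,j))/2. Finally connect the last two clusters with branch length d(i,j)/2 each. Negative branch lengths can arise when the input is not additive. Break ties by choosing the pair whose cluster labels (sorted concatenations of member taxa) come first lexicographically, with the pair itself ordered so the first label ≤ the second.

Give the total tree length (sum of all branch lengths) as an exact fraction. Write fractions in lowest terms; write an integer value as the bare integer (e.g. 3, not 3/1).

439/8

1. join L+W (d=27, Q=-149) ⇒ LW; edges |L|=29/2, |W|=25/2
  updated: d(H,LW)=9, d(LW,O)=21, d(LW,S)=35/2
2. join H+LW (d=9, Q=-119/2) ⇒ HLW; edges |H|=1/8, |LW|=71/8
  updated: d(HLW,O)=13, d(HLW,S)=31/4
3. join HLW+O (d=13, Q=-151/4) ⇒ HLOW; edges |HLW|=15/8, |O|=89/8
  updated: d(HLOW,S)=47/8
4. join HLOW+S (d=47/8) ⇒ HLOSW; edges |HLOW|=47/16, |S|=47/16
final tree: (((H:1/8,(L:29/2,W:25/2):71/8):15/8,O:89/8):47/16,S:47/16)
total length: 439/8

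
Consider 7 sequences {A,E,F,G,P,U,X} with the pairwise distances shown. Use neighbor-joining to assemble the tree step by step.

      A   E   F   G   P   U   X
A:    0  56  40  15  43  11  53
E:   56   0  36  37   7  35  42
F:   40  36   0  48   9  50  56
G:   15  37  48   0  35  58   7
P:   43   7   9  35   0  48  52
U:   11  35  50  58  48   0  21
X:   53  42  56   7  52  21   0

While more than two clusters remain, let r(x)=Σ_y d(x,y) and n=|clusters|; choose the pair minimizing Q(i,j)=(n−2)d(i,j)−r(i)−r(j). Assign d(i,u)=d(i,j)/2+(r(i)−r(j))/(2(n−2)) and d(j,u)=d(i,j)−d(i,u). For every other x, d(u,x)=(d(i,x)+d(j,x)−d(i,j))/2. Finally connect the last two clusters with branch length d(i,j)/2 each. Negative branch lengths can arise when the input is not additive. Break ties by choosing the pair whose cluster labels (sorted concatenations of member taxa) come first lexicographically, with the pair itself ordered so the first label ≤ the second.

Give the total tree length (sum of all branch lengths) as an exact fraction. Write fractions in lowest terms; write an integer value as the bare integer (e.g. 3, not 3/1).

697/8

1. join G+X (d=7, Q=-396) ⇒ GX; edges |G|=2/5, |X|=33/5
  updated: d(A,GX)=61/2, d(E,GX)=36, d(F,GX)=97/2, d(GX,P)=40, d(GX,U)=36
2. join A+U (d=11, Q=-633/2) ⇒ AU; edges |A|=89/16, |U|=87/16
  updated: d(AU,E)=40, d(AU,F)=79/2, d(AU,GX)=111/4, d(AU,P)=40
3. join AU+GX (d=111/4, Q=-865/4) ⇒ AGUX; edges |AU|=313/24, |GX|=353/24
  updated: d(AGUX,E)=193/8, d(AGUX,F)=241/8, d(AGUX,P)=209/8
4. join AGUX+E (d=193/8, Q=-397/4) ⇒ AEGUX; edges |AGUX|=123/8, |E|=35/4
  updated: d(AEGUX,F)=21, d(AEGUX,P)=9/2
5. join AEGUX+F (d=21, Q=-69/2) ⇒ AEFGUX; edges |AEGUX|=33/4, |F|=51/4
  updated: d(AEFGUX,P)=-15/4
6. join AEFGUX+P (d=-15/4) ⇒ AEFGPUX; edges |AEFGUX|=-15/8, |P|=-15/8
final tree: (((((A:89/16,U:87/16):313/24,(G:2/5,X:33/5):353/24):123/8,E:35/4):33/4,F:51/4):-15/8,P:-15/8)
total length: 697/8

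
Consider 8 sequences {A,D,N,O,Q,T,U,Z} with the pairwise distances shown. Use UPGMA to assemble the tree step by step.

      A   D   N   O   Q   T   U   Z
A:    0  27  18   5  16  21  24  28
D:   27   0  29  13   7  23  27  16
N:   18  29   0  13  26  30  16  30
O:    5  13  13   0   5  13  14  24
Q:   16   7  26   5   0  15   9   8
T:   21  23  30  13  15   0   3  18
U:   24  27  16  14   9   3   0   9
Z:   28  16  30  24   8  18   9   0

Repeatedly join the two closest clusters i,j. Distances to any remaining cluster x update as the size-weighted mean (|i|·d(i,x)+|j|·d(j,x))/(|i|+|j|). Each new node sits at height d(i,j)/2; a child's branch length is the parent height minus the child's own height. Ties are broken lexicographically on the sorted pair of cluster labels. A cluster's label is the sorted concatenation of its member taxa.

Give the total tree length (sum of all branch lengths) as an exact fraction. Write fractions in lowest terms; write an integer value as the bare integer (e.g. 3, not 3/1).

761/15

step 1: merge (T,U) at d=3; branch lengths T→3/2, U→3/2; new cluster TU
  updated: d(A,TU)=45/2, d(D,TU)=25, d(N,TU)=23, d(O,TU)=27/2, d(Q,TU)=12, d(TU,Z)=27/2
step 2: merge (A,O) at d=5; branch lengths A→5/2, O→5/2; new cluster AO
  updated: d(AO,D)=20, d(AO,N)=31/2, d(AO,Q)=21/2, d(AO,TU)=18, d(AO,Z)=26
step 3: merge (D,Q) at d=7; branch lengths D→7/2, Q→7/2; new cluster DQ
  updated: d(AO,DQ)=61/4, d(DQ,N)=55/2, d(DQ,TU)=37/2, d(DQ,Z)=12
step 4: merge (DQ,Z) at d=12; branch lengths DQ→5/2, Z→6; new cluster DQZ
  updated: d(AO,DQZ)=113/6, d(DQZ,N)=85/3, d(DQZ,TU)=101/6
step 5: merge (AO,N) at d=31/2; branch lengths AO→21/4, N→31/4; new cluster ANO
  updated: d(ANO,DQZ)=22, d(ANO,TU)=59/3
step 6: merge (DQZ,TU) at d=101/6; branch lengths DQZ→29/12, TU→83/12; new cluster DQTUZ
  updated: d(ANO,DQTUZ)=316/15
step 7: merge (ANO,DQTUZ) at d=316/15; branch lengths ANO→167/60, DQTUZ→127/60; new cluster ADNOQTUZ
final tree: (((A:5/2,O:5/2):21/4,N:31/4):167/60,(((D:7/2,Q:7/2):5/2,Z:6):29/12,(T:3/2,U:3/2):83/12):127/60)
total length: 761/15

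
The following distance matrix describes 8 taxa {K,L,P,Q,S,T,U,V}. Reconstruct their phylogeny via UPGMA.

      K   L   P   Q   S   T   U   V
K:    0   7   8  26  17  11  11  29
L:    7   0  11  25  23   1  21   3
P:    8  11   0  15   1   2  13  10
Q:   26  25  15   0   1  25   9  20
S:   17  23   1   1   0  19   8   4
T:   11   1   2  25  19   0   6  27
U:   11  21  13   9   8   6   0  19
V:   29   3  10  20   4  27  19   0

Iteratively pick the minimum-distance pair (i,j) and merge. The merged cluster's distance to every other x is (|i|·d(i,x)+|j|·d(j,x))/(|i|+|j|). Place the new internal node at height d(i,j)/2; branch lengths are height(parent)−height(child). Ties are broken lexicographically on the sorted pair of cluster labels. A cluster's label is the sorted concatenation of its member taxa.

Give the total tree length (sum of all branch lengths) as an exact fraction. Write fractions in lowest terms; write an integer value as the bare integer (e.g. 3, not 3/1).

367/10

1. join L+T (d=1) ⇒ LT; edges |L|=1/2, |T|=1/2
  updated: d(K,LT)=9, d(LT,P)=13/2, d(LT,Q)=25, d(LT,S)=21, d(LT,U)=27/2, d(LT,V)=15
2. join P+S (d=1) ⇒ PS; edges |P|=1/2, |S|=1/2
  updated: d(K,PS)=25/2, d(LT,PS)=55/4, d(PS,Q)=8, d(PS,U)=21/2, d(PS,V)=7
3. join PS+V (d=7) ⇒ PSV; edges |PS|=3, |V|=7/2
  updated: d(K,PSV)=18, d(LT,PSV)=85/6, d(PSV,Q)=12, d(PSV,U)=40/3
4. join K+LT (d=9) ⇒ KLT; edges |K|=9/2, |LT|=4
  updated: d(KLT,PSV)=139/9, d(KLT,Q)=76/3, d(KLT,U)=38/3
5. join Q+U (d=9) ⇒ QU; edges |Q|=9/2, |U|=9/2
  updated: d(KLT,QU)=19, d(PSV,QU)=38/3
6. join PSV+QU (d=38/3) ⇒ PQSUV; edges |PSV|=17/6, |QU|=11/6
  updated: d(KLT,PQSUV)=253/15
7. join KLT+PQSUV (d=253/15) ⇒ KLPQSTUV; edges |KLT|=59/15, |PQSUV|=21/10
final tree: ((K:9/2,(L:1/2,T:1/2):4):59/15,(((P:1/2,S:1/2):3,V:7/2):17/6,(Q:9/2,U:9/2):11/6):21/10)
total length: 367/10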